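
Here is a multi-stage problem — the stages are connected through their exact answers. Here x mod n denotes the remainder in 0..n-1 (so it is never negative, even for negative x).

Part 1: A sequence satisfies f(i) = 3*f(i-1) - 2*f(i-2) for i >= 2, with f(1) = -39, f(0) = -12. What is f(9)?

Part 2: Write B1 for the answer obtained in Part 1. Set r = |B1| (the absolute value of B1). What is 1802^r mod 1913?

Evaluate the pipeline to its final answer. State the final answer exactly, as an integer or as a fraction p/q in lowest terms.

Part 1: f(2) = 3*(-39) - 2*(-12) = -93; iterating: f(2)=-93, f(3)=-201, f(4)=-417, f(5)=-849, f(6)=-1713, f(7)=-3441, f(8)=-6897, f(9)=-13809; answer -13809
Part 2: B1 = -13809; r = 13809; squarings mod 1913: 1802^1=1802, 1802^2=843, 1802^4=926, 1802^8=452, 1802^16=1526, 1802^32=555, 1802^64=32, 1802^128=1024, 1802^256=252, 1802^512=375, 1802^1024=976, 1802^2048=1815, 1802^4096=39, 1802^8192=1521; 1802^13809 = 1802^1 * 1802^16 * 1802^32 * 1802^64 * 1802^128 * 1802^256 * 1802^1024 * 1802^4096 * 1802^8192 = 1571 (mod 1913); answer 1571

1571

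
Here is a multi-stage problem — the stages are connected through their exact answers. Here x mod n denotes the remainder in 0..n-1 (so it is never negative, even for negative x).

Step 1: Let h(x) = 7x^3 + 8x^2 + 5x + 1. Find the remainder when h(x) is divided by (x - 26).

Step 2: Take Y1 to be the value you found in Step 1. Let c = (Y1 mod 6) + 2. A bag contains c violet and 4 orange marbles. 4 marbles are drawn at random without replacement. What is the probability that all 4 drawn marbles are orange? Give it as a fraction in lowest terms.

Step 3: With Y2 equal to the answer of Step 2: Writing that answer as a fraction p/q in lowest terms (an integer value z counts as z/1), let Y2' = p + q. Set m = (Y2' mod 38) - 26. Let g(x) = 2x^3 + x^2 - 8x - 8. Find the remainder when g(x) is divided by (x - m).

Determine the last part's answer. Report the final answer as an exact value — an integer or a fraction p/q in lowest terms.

-4129

Step 1: remainder = value at the root: 7*(26)^3 + 8*(26)^2 + 5*(26)^1 + 1 = (123032) + (5408) + (130) + (1) = 128571; answer 128571
Step 2: Y1 = 128571; c = 5; total draws C(9,4) = 126; favorable C(4,4) = 1; P = 1/126; answer 1/126
Step 3: Y2 = 1/126; threaded value p + q = 127; m = -13; remainder = value at the root: 2*(-13)^3 + 1*(-13)^2 - 8*(-13)^1 - 8 = (-4394) + (169) + (104) + (-8) = -4129; answer -4129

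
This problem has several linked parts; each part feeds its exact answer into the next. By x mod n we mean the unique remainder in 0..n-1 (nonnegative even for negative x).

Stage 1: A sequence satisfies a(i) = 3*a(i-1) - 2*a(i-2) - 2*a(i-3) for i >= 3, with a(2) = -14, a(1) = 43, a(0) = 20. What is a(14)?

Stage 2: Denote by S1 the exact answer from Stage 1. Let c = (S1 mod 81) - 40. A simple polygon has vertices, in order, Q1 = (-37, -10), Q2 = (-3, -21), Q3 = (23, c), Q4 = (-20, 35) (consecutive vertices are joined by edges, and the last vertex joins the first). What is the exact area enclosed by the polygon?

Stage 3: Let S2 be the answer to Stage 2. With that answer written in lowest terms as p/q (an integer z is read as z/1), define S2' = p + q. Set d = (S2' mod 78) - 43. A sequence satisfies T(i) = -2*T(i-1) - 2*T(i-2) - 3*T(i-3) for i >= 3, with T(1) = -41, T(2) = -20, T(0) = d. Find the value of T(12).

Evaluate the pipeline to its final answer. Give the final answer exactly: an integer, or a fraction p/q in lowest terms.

Stage 1: a(3) = 3*(-14) - 2*(43) - 2*(20) = -168; iterating: a(3)=-168, a(4)=-562, a(5)=-1322, a(6)=-2506, a(7)=-3750, a(8)=-3594, a(9)=1730, a(10)=19878, a(11)=63362, a(12)=146870, a(13)=274130, a(14)=401926; answer 401926
Stage 2: S1 = 401926; c = -36; cross terms: (-37*-21 - -3*-10)=747, (-3*-36 - 23*-21)=591, (23*35 - -20*-36)=85, (-20*-10 - -37*35)=1495; twice the area = |2918| = 2918; area = 1459; answer 1459
Stage 3: S2 = 1459; threaded value p + q = 1460; d = 13; T(3) = -2*(-20) - 2*(-41) - 3*(13) = 83; iterating: T(3)=83, T(4)=-3, T(5)=-100, T(6)=-43, T(7)=295, T(8)=-204, T(9)=-53, T(10)=-371, T(11)=1460, T(12)=-2019; answer -2019

-2019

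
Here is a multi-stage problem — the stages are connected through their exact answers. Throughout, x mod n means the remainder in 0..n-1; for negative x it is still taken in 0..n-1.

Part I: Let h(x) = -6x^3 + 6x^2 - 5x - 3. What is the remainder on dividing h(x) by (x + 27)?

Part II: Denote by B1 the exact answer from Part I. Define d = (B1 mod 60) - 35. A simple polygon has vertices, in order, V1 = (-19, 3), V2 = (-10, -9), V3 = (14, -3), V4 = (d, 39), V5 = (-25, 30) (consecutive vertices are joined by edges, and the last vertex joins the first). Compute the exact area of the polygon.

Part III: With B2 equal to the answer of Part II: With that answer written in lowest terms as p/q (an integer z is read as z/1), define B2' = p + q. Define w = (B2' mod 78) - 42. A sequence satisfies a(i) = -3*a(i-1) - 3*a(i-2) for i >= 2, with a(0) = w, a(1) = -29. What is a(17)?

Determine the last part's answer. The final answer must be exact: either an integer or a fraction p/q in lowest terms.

360855

Part I: remainder = value at the root: -6*(-27)^3 + 6*(-27)^2 - 5*(-27)^1 - 3 = (118098) + (4374) + (135) + (-3) = 122604; answer 122604
Part II: B1 = 122604; d = -11; cross terms: (-19*-9 - -10*3)=201, (-10*-3 - 14*-9)=156, (14*39 - -11*-3)=513, (-11*30 - -25*39)=645, (-25*3 - -19*30)=495; twice the area = |2010| = 2010; area = 1005; answer 1005
Part III: B2 = 1005; threaded value p + q = 1006; w = 28; a(2) = -3*(-29) - 3*(28) = 3; iterating: a(2)=3, a(3)=78, a(4)=-243, a(5)=495, a(6)=-756, a(7)=783, a(8)=-81, a(9)=-2106, a(10)=6561, a(11)=-13365, a(12)=20412, a(13)=-21141, a(14)=2187, a(15)=56862, a(16)=-177147, a(17)=360855; answer 360855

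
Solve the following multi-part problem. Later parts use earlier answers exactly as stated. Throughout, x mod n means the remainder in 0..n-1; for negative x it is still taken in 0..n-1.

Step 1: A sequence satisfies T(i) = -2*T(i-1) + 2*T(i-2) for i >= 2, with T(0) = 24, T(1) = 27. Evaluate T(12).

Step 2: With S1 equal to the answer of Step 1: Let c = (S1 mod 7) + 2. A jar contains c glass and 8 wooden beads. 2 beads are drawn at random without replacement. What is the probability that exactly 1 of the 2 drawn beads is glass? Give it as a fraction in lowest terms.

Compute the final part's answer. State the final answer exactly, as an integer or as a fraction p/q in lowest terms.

24/55

Step 1: T(2) = -2*(27) + 2*(24) = -6; iterating: T(2)=-6, T(3)=66, T(4)=-144, T(5)=420, T(6)=-1128, T(7)=3096, T(8)=-8448, T(9)=23088, T(10)=-63072, T(11)=172320, T(12)=-470784; answer -470784
Step 2: S1 = -470784; c = 3; total draws C(11,2) = 55; favorable C(3,1)*C(8,1) = 24; P = 24/55; answer 24/55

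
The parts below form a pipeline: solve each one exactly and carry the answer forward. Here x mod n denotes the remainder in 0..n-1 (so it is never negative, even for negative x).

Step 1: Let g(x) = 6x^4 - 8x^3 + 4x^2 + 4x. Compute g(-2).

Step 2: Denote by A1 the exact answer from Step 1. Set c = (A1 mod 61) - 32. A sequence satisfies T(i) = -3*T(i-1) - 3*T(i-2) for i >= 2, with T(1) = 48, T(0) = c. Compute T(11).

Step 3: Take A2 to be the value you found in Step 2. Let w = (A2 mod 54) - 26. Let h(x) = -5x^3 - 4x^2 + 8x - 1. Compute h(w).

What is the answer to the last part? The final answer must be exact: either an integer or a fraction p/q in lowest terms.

84967

Step 1: 6*(-2)^4 - 8*(-2)^3 + 4*(-2)^2 + 4*(-2)^1 = (96) + (64) + (16) + (-8) = 168; answer 168
Step 2: A1 = 168; c = 14; T(2) = -3*(48) - 3*(14) = -186; iterating: T(2)=-186, T(3)=414, T(4)=-684, T(5)=810, T(6)=-378, T(7)=-1296, T(8)=5022, T(9)=-11178, T(10)=18468, T(11)=-21870; answer -21870
Step 3: A2 = -21870; w = -26; -5*(-26)^3 - 4*(-26)^2 + 8*(-26)^1 - 1 = (87880) + (-2704) + (-208) + (-1) = 84967; answer 84967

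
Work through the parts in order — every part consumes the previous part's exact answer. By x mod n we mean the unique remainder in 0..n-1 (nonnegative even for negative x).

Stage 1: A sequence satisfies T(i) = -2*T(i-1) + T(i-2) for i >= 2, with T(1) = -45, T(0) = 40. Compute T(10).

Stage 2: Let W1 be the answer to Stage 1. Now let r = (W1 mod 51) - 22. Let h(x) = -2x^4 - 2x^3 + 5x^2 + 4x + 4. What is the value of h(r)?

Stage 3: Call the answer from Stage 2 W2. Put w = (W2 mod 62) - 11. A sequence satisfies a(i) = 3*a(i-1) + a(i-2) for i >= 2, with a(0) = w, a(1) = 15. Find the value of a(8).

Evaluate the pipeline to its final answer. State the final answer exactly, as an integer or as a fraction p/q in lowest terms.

112410

Stage 1: T(2) = -2*(-45) + 1*(40) = 130; iterating: T(2)=130, T(3)=-305, T(4)=740, T(5)=-1785, T(6)=4310, T(7)=-10405, T(8)=25120, T(9)=-60645, T(10)=146410; answer 146410
Stage 2: W1 = 146410; r = 18; -2*(18)^4 - 2*(18)^3 + 5*(18)^2 + 4*(18)^1 + 4 = (-209952) + (-11664) + (1620) + (72) + (4) = -219920; answer -219920
Stage 3: W2 = -219920; w = 45; a(2) = 3*(15) + 1*(45) = 90; iterating: a(2)=90, a(3)=285, a(4)=945, a(5)=3120, a(6)=10305, a(7)=34035, a(8)=112410; answer 112410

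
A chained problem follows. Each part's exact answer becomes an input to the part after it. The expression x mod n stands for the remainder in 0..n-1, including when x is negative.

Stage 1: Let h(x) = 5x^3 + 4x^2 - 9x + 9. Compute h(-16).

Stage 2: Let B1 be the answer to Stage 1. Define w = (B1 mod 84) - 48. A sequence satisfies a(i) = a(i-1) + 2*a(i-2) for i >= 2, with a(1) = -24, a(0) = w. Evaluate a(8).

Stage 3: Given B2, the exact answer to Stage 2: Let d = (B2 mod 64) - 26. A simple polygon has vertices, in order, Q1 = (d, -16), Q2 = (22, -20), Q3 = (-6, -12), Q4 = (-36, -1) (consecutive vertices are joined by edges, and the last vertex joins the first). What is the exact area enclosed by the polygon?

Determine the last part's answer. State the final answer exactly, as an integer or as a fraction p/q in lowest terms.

21

Stage 1: 5*(-16)^3 + 4*(-16)^2 - 9*(-16)^1 + 9 = (-20480) + (1024) + (144) + (9) = -19303; answer -19303
Stage 2: B1 = -19303; w = -31; a(2) = 1*(-24) + 2*(-31) = -86; iterating: a(2)=-86, a(3)=-134, a(4)=-306, a(5)=-574, a(6)=-1186, a(7)=-2334, a(8)=-4706; answer -4706
Stage 3: B2 = -4706; d = 4; cross terms: (4*-20 - 22*-16)=272, (22*-12 - -6*-20)=-384, (-6*-1 - -36*-12)=-426, (-36*-16 - 4*-1)=580; twice the area = |42| = 42; area = 21; answer 21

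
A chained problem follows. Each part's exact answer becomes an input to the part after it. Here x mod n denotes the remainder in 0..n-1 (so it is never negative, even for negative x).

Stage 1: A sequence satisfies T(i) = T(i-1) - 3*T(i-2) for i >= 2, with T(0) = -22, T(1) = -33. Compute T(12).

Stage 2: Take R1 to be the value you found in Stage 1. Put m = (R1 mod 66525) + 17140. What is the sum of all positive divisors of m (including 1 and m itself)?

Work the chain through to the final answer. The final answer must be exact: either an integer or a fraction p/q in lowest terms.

Stage 1: T(2) = 1*(-33) - 3*(-22) = 33; iterating: T(2)=33, T(3)=132, T(4)=33, T(5)=-363, T(6)=-462, T(7)=627, T(8)=2013, T(9)=132, T(10)=-5907, T(11)=-6303, T(12)=11418; answer 11418
Stage 2: R1 = 11418; m = 28558; 28558 = 2 * 109 * 131; sigma = (1 + 2) * (1 + 109) * (1 + 131) = 3 * 110 * 132 = 43560; answer 43560

43560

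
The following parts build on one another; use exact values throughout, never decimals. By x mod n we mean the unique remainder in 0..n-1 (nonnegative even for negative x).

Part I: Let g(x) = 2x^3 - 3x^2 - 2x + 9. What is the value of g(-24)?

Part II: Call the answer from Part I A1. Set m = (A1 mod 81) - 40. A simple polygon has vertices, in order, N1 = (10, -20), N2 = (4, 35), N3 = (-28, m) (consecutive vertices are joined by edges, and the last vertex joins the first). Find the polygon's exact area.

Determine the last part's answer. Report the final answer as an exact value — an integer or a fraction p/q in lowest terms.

Part I: 2*(-24)^3 - 3*(-24)^2 - 2*(-24)^1 + 9 = (-27648) + (-1728) + (48) + (9) = -29319; answer -29319
Part II: A1 = -29319; m = -37; cross terms: (10*35 - 4*-20)=430, (4*-37 - -28*35)=832, (-28*-20 - 10*-37)=930; twice the area = |2192| = 2192; area = 1096; answer 1096

1096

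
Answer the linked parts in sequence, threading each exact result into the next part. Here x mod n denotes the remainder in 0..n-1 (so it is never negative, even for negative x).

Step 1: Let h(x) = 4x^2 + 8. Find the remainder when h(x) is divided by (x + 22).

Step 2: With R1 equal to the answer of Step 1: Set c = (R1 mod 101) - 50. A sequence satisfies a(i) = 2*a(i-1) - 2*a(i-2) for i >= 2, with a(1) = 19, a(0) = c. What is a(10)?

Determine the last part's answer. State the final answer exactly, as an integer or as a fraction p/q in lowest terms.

Step 1: remainder = value at the root: 4*(-22)^2 + 8 = (1936) + (8) = 1944; answer 1944
Step 2: R1 = 1944; c = -25; a(2) = 2*(19) - 2*(-25) = 88; iterating: a(2)=88, a(3)=138, a(4)=100, a(5)=-76, a(6)=-352, a(7)=-552, a(8)=-400, a(9)=304, a(10)=1408; answer 1408

1408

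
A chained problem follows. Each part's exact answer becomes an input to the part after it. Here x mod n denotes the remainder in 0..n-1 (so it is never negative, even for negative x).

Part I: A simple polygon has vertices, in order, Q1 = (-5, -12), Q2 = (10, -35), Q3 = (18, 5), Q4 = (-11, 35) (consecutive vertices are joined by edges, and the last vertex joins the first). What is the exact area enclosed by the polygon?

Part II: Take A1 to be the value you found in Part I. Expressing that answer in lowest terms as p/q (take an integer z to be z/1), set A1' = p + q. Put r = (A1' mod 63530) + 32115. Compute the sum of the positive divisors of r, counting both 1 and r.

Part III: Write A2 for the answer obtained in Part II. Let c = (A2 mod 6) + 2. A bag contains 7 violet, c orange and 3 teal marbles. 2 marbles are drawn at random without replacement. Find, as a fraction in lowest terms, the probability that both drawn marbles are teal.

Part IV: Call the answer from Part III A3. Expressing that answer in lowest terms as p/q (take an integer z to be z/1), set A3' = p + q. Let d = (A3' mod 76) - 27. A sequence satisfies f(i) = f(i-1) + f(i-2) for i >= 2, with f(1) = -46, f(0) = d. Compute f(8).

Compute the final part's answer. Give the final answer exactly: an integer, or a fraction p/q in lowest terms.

-1083

Part I: cross terms: (-5*-35 - 10*-12)=295, (10*5 - 18*-35)=680, (18*35 - -11*5)=685, (-11*-12 - -5*35)=307; twice the area = |1967| = 1967; area = 1967/2; answer 1967/2
Part II: A1 = 1967/2; threaded value p + q = 1969; r = 34084; 34084 = 2^2 * 8521; sigma = (1 + 2 + 4) * (1 + 8521) = 7 * 8522 = 59654; answer 59654
Part III: A2 = 59654; c = 4; total draws C(14,2) = 91; favorable C(3,2) = 3; P = 3/91; answer 3/91
Part IV: A3 = 3/91; threaded value p + q = 94; d = -9; f(2) = 1*(-46) + 1*(-9) = -55; iterating: f(2)=-55, f(3)=-101, f(4)=-156, f(5)=-257, f(6)=-413, f(7)=-670, f(8)=-1083; answer -1083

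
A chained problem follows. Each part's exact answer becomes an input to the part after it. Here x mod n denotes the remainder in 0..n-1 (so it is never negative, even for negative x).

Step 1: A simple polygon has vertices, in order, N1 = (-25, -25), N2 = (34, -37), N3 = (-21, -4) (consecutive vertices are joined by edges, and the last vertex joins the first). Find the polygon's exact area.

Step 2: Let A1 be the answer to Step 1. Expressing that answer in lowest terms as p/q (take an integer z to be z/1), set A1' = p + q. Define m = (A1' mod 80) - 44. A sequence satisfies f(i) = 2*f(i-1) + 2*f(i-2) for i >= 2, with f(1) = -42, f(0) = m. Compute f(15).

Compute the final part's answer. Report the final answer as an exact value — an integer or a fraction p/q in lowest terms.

Step 1: cross terms: (-25*-37 - 34*-25)=1775, (34*-4 - -21*-37)=-913, (-21*-25 - -25*-4)=425; twice the area = |1287| = 1287; area = 1287/2; answer 1287/2
Step 2: A1 = 1287/2; threaded value p + q = 1289; m = -35; f(2) = 2*(-42) + 2*(-35) = -154; iterating: f(2)=-154, f(3)=-392, f(4)=-1092, f(5)=-2968, f(6)=-8120, f(7)=-22176, f(8)=-60592, f(9)=-165536, f(10)=-452256, f(11)=-1235584, f(12)=-3375680, f(13)=-9222528, f(14)=-25196416, f(15)=-68837888; answer -68837888

-68837888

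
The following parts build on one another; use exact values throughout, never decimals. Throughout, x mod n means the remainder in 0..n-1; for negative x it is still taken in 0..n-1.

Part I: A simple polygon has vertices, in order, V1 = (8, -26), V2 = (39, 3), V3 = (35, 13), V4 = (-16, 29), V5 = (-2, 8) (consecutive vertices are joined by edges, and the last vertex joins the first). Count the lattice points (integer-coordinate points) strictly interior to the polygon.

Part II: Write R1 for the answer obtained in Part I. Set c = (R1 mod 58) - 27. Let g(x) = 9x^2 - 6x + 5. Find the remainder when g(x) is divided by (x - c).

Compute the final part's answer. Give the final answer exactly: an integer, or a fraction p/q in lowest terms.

3029

Part I: cross terms: (8*3 - 39*-26)=1038, (39*13 - 35*3)=402, (35*29 - -16*13)=1223, (-16*8 - -2*29)=-70, (-2*-26 - 8*8)=-12; twice the area = |2581| = 2581; area = 2581/2; boundary points = 1 + 2 + 1 + 7 + 2 = 13; strictly interior points = area - boundary/2 + 1 = 1285; answer 1285
Part II: R1 = 1285; c = -18; remainder = value at the root: 9*(-18)^2 - 6*(-18)^1 + 5 = (2916) + (108) + (5) = 3029; answer 3029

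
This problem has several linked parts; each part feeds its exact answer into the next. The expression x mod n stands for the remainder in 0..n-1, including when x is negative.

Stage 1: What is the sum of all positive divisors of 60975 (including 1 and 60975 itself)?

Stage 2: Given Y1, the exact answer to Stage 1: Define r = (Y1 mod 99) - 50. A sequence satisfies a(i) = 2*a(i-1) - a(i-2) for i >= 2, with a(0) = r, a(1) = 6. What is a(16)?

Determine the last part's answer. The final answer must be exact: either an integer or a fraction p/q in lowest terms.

Stage 1: 60975 = 3^2 * 5^2 * 271; sigma = (1 + 3 + 9) * (1 + 5 + 25) * (1 + 271) = 13 * 31 * 272 = 109616; answer 109616
Stage 2: Y1 = 109616; r = -27; a(2) = 2*(6) - 1*(-27) = 39; iterating: a(2)=39, a(3)=72, a(4)=105, a(5)=138, a(6)=171, a(7)=204, a(8)=237, a(9)=270, a(10)=303, a(11)=336, a(12)=369, a(13)=402, a(14)=435, a(15)=468, a(16)=501; answer 501

501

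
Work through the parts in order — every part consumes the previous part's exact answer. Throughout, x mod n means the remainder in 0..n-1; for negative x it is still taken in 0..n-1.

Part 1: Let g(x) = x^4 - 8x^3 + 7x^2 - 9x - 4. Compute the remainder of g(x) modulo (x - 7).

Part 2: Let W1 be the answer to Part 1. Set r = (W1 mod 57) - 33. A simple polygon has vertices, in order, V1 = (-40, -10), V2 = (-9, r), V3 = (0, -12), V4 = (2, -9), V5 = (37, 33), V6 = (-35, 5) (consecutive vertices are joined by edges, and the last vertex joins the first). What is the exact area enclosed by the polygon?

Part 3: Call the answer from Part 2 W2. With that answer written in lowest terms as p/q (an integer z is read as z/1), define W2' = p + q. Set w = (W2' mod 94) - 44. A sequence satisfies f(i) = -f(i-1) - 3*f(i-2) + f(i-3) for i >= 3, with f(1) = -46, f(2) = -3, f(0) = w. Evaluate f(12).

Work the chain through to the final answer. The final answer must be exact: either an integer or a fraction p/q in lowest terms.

Part 1: remainder = value at the root: 1*(7)^4 - 8*(7)^3 + 7*(7)^2 - 9*(7)^1 - 4 = (2401) + (-2744) + (343) + (-63) + (-4) = -67; answer -67
Part 2: W1 = -67; r = 14; cross terms: (-40*14 - -9*-10)=-650, (-9*-12 - 0*14)=108, (0*-9 - 2*-12)=24, (2*33 - 37*-9)=399, (37*5 - -35*33)=1340, (-35*-10 - -40*5)=550; twice the area = |1771| = 1771; area = 1771/2; answer 1771/2
Part 3: W2 = 1771/2; threaded value p + q = 1773; w = 37; f(3) = -1*(-3) - 3*(-46) + 1*(37) = 178; iterating: f(3)=178, f(4)=-215, f(5)=-322, f(6)=1145, f(7)=-394, f(8)=-3363, f(9)=5690, f(10)=4005, f(11)=-24438, f(12)=18113; answer 18113

18113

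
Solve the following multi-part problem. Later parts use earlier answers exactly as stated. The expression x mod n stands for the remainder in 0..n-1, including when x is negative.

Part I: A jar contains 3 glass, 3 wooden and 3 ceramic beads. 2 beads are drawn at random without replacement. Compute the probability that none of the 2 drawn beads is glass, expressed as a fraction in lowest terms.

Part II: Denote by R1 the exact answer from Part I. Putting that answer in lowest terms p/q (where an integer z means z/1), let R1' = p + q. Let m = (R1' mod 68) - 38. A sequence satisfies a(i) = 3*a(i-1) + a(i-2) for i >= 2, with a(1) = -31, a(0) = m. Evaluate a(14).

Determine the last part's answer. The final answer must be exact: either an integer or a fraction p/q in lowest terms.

-190424274

Part I: total draws C(9,2) = 36; favorable C(6,2) = 15; P = 5/12; answer 5/12
Part II: R1 = 5/12; threaded value p + q = 17; m = -21; a(2) = 3*(-31) + 1*(-21) = -114; iterating: a(2)=-114, a(3)=-373, a(4)=-1233, a(5)=-4072, a(6)=-13449, a(7)=-44419, a(8)=-146706, a(9)=-484537, a(10)=-1600317, a(11)=-5285488, a(12)=-17456781, a(13)=-57655831, a(14)=-190424274; answer -190424274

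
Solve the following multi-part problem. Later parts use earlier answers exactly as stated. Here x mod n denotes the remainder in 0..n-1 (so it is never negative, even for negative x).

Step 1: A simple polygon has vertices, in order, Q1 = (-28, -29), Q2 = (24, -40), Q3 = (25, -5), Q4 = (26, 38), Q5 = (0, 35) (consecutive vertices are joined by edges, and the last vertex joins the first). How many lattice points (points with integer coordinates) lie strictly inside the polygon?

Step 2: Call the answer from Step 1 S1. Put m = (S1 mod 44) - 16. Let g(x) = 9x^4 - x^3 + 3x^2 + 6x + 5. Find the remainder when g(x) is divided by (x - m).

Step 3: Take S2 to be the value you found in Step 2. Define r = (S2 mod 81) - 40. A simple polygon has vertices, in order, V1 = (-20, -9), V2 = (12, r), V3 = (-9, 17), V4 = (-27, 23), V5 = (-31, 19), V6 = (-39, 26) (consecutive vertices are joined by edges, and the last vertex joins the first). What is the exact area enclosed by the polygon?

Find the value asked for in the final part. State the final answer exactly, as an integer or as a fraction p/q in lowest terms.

Step 1: cross terms: (-28*-40 - 24*-29)=1816, (24*-5 - 25*-40)=880, (25*38 - 26*-5)=1080, (26*35 - 0*38)=910, (0*-29 - -28*35)=980; twice the area = |5666| = 5666; area = 2833; boundary points = 1 + 1 + 1 + 1 + 4 = 8; strictly interior points = area - boundary/2 + 1 = 2830; answer 2830
Step 2: S1 = 2830; m = -2; remainder = value at the root: 9*(-2)^4 - 1*(-2)^3 + 3*(-2)^2 + 6*(-2)^1 + 5 = (144) + (8) + (12) + (-12) + (5) = 157; answer 157
Step 3: S2 = 157; r = 36; cross terms: (-20*36 - 12*-9)=-612, (12*17 - -9*36)=528, (-9*23 - -27*17)=252, (-27*19 - -31*23)=200, (-31*26 - -39*19)=-65, (-39*-9 - -20*26)=871; twice the area = |1174| = 1174; area = 587; answer 587

587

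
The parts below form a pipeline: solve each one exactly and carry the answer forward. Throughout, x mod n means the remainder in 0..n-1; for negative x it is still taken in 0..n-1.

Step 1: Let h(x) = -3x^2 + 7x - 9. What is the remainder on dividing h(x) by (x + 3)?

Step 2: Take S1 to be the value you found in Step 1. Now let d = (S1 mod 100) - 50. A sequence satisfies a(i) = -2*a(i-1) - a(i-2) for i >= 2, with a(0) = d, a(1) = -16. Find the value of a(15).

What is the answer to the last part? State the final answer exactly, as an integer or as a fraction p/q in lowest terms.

Step 1: remainder = value at the root: -3*(-3)^2 + 7*(-3)^1 - 9 = (-27) + (-21) + (-9) = -57; answer -57
Step 2: S1 = -57; d = -7; a(2) = -2*(-16) - 1*(-7) = 39; iterating: a(2)=39, a(3)=-62, a(4)=85, a(5)=-108, a(6)=131, a(7)=-154, a(8)=177, a(9)=-200, a(10)=223, a(11)=-246, a(12)=269, a(13)=-292, a(14)=315, a(15)=-338; answer -338

-338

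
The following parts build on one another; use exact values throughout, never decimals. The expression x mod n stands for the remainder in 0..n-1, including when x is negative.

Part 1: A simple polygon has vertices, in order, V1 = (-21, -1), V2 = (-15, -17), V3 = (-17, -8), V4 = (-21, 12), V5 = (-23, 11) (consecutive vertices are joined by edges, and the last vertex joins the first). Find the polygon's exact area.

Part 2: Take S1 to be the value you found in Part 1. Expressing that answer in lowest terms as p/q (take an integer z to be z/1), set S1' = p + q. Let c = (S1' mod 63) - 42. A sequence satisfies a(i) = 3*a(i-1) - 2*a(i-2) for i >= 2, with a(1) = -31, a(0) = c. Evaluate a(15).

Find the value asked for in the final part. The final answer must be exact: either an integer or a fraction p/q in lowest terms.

-1310671

Part 1: cross terms: (-21*-17 - -15*-1)=342, (-15*-8 - -17*-17)=-169, (-17*12 - -21*-8)=-372, (-21*11 - -23*12)=45, (-23*-1 - -21*11)=254; twice the area = |100| = 100; area = 50; answer 50
Part 2: S1 = 50; threaded value p + q = 51; c = 9; a(2) = 3*(-31) - 2*(9) = -111; iterating: a(2)=-111, a(3)=-271, a(4)=-591, a(5)=-1231, a(6)=-2511, a(7)=-5071, a(8)=-10191, a(9)=-20431, a(10)=-40911, a(11)=-81871, a(12)=-163791, a(13)=-327631, a(14)=-655311, a(15)=-1310671; answer -1310671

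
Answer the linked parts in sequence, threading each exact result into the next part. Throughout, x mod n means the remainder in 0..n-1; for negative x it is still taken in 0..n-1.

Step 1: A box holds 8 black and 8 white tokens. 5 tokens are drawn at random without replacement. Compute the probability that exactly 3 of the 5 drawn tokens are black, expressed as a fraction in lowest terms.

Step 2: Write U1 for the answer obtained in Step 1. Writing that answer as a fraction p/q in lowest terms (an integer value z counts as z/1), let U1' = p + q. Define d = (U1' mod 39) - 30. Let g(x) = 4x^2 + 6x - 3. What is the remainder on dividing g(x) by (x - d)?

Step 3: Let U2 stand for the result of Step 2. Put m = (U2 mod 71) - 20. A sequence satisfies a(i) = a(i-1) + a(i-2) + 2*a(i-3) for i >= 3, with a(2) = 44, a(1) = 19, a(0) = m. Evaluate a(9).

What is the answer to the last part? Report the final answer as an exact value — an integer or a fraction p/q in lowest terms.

3267

Step 1: total draws C(16,5) = 4368; favorable C(8,3)*C(8,2) = 1568; P = 14/39; answer 14/39
Step 2: U1 = 14/39; threaded value p + q = 53; d = -16; remainder = value at the root: 4*(-16)^2 + 6*(-16)^1 - 3 = (1024) + (-96) + (-3) = 925; answer 925
Step 3: U2 = 925; m = -18; a(3) = 1*(44) + 1*(19) + 2*(-18) = 27; iterating: a(3)=27, a(4)=109, a(5)=224, a(6)=387, a(7)=829, a(8)=1664, a(9)=3267; answer 3267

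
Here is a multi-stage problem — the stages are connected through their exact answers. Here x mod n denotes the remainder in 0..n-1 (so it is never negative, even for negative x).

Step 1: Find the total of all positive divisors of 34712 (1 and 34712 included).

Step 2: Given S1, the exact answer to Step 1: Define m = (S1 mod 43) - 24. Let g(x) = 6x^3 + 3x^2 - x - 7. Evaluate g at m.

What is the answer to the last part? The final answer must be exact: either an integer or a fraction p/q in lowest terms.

30321

Step 1: 34712 = 2^3 * 4339; sigma = (1 + 2 + 4 + 8) * (1 + 4339) = 15 * 4340 = 65100; answer 65100
Step 2: S1 = 65100; m = 17; 6*(17)^3 + 3*(17)^2 - 1*(17)^1 - 7 = (29478) + (867) + (-17) + (-7) = 30321; answer 30321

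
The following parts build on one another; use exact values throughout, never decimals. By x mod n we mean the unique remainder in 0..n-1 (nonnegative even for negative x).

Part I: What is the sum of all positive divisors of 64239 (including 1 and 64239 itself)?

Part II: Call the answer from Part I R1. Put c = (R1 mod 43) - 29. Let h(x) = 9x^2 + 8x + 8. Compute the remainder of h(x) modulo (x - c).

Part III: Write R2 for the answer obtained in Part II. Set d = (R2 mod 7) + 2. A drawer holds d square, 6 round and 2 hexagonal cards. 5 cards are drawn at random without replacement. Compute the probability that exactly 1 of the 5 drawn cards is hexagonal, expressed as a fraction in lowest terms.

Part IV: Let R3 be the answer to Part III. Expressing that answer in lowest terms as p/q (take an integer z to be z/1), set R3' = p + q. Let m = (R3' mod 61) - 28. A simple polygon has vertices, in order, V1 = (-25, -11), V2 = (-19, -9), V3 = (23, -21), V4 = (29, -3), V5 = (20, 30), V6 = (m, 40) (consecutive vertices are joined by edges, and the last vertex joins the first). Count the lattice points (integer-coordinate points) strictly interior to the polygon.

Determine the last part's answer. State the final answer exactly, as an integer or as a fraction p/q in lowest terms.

Part I: 64239 = 3 * 7^2 * 19 * 23; sigma = (1 + 3) * (1 + 7 + 49) * (1 + 19) * (1 + 23) = 4 * 57 * 20 * 24 = 109440; answer 109440
Part II: R1 = 109440; c = -24; remainder = value at the root: 9*(-24)^2 + 8*(-24)^1 + 8 = (5184) + (-192) + (8) = 5000; answer 5000
Part III: R2 = 5000; d = 4; total draws C(12,5) = 792; favorable C(2,1)*C(10,4) = 420; P = 35/66; answer 35/66
Part IV: R3 = 35/66; threaded value p + q = 101; m = 12; cross terms: (-25*-9 - -19*-11)=16, (-19*-21 - 23*-9)=606, (23*-3 - 29*-21)=540, (29*30 - 20*-3)=930, (20*40 - 12*30)=440, (12*-11 - -25*40)=868; twice the area = |3400| = 3400; area = 1700; boundary points = 2 + 6 + 6 + 3 + 2 + 1 = 20; strictly interior points = area - boundary/2 + 1 = 1691; answer 1691

1691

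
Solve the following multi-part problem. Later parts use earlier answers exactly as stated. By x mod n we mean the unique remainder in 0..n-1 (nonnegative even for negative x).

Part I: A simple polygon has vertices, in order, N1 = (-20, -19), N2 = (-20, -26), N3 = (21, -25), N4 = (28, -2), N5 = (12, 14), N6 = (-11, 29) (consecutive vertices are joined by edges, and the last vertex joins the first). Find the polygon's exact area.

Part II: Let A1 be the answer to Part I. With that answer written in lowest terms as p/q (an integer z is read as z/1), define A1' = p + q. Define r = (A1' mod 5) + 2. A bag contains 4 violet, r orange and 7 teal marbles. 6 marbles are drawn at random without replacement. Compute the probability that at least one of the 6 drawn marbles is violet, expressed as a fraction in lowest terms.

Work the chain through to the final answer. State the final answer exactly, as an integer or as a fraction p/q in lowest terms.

23/26

Part I: cross terms: (-20*-26 - -20*-19)=140, (-20*-25 - 21*-26)=1046, (21*-2 - 28*-25)=658, (28*14 - 12*-2)=416, (12*29 - -11*14)=502, (-11*-19 - -20*29)=789; twice the area = |3551| = 3551; area = 3551/2; answer 3551/2
Part II: A1 = 3551/2; threaded value p + q = 3553; r = 5; total draws C(16,6) = 8008; complement C(12,6) = 924; favorable 8008 - 924 = 7084; P = 23/26; answer 23/26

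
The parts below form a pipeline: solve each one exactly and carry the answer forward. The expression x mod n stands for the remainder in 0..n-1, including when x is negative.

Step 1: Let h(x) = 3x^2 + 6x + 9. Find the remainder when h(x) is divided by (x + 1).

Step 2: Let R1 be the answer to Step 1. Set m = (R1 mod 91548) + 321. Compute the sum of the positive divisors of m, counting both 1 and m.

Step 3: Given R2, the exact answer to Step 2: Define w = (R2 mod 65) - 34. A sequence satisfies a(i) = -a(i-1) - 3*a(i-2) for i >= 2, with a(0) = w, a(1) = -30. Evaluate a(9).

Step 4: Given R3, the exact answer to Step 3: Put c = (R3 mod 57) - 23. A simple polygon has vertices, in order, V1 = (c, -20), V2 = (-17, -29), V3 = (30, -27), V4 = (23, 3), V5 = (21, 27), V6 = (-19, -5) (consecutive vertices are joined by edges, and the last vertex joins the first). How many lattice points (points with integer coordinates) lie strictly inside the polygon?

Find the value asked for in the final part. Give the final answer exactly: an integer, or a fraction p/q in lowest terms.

Step 1: remainder = value at the root: 3*(-1)^2 + 6*(-1)^1 + 9 = (3) + (-6) + (9) = 6; answer 6
Step 2: R1 = 6; m = 327; 327 = 3 * 109; sigma = (1 + 3) * (1 + 109) = 4 * 110 = 440; answer 440
Step 3: R2 = 440; w = 16; a(2) = -1*(-30) - 3*(16) = -18; iterating: a(2)=-18, a(3)=108, a(4)=-54, a(5)=-270, a(6)=432, a(7)=378, a(8)=-1674, a(9)=540; answer 540
Step 4: R3 = 540; c = 4; cross terms: (4*-29 - -17*-20)=-456, (-17*-27 - 30*-29)=1329, (30*3 - 23*-27)=711, (23*27 - 21*3)=558, (21*-5 - -19*27)=408, (-19*-20 - 4*-5)=400; twice the area = |2950| = 2950; area = 1475; boundary points = 3 + 1 + 1 + 2 + 8 + 1 = 16; strictly interior points = area - boundary/2 + 1 = 1468; answer 1468

1468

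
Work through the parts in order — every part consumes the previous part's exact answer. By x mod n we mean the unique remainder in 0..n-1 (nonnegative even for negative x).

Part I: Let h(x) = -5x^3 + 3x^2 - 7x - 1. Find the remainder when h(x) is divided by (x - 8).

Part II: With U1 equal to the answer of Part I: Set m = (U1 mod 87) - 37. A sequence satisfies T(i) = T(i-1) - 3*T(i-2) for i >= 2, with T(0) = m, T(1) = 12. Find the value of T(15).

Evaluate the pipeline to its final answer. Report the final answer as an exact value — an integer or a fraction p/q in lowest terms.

-75546

Part I: remainder = value at the root: -5*(8)^3 + 3*(8)^2 - 7*(8)^1 - 1 = (-2560) + (192) + (-56) + (-1) = -2425; answer -2425
Part II: U1 = -2425; m = -26; T(2) = 1*(12) - 3*(-26) = 90; iterating: T(2)=90, T(3)=54, T(4)=-216, T(5)=-378, T(6)=270, T(7)=1404, T(8)=594, T(9)=-3618, T(10)=-5400, T(11)=5454, T(12)=21654, T(13)=5292, T(14)=-59670, T(15)=-75546; answer -75546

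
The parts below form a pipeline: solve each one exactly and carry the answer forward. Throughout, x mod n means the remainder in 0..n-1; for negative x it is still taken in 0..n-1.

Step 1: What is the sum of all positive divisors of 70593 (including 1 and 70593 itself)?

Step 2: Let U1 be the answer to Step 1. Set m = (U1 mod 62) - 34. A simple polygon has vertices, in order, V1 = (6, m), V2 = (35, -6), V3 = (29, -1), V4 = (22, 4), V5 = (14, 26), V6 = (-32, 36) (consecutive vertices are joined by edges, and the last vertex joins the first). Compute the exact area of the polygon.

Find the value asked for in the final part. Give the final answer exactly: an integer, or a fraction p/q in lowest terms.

3351/2

Step 1: 70593 = 3 * 23531; sigma = (1 + 3) * (1 + 23531) = 4 * 23532 = 94128; answer 94128
Step 2: U1 = 94128; m = -22; cross terms: (6*-6 - 35*-22)=734, (35*-1 - 29*-6)=139, (29*4 - 22*-1)=138, (22*26 - 14*4)=516, (14*36 - -32*26)=1336, (-32*-22 - 6*36)=488; twice the area = |3351| = 3351; area = 3351/2; answer 3351/2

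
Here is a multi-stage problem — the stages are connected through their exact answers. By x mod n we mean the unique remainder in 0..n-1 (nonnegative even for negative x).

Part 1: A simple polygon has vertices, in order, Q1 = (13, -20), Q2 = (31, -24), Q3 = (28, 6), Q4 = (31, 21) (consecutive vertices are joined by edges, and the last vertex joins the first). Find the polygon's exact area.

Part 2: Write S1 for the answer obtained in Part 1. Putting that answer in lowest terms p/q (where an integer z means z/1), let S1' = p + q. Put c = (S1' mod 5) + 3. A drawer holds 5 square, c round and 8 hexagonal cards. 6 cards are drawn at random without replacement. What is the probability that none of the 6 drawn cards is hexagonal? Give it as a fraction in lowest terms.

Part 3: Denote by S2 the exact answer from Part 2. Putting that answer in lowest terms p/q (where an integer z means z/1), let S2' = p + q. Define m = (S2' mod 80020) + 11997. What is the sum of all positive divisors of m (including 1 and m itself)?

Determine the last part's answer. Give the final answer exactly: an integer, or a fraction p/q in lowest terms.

31248

Part 1: cross terms: (13*-24 - 31*-20)=308, (31*6 - 28*-24)=858, (28*21 - 31*6)=402, (31*-20 - 13*21)=-893; twice the area = |675| = 675; area = 675/2; answer 675/2
Part 2: S1 = 675/2; threaded value p + q = 677; c = 5; total draws C(18,6) = 18564; favorable C(10,6) = 210; P = 5/442; answer 5/442
Part 3: S2 = 5/442; threaded value p + q = 447; m = 12444; 12444 = 2^2 * 3 * 17 * 61; sigma = (1 + 2 + 4) * (1 + 3) * (1 + 17) * (1 + 61) = 7 * 4 * 18 * 62 = 31248; answer 31248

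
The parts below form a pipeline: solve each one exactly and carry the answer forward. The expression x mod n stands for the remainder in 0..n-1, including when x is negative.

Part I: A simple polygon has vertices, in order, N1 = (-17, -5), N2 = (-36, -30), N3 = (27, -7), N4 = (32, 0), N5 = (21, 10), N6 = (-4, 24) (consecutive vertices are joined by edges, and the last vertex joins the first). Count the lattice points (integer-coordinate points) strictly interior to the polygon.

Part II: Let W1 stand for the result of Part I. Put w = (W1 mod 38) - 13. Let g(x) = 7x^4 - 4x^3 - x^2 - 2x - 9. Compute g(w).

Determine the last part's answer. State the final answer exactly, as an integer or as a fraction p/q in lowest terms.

Part I: cross terms: (-17*-30 - -36*-5)=330, (-36*-7 - 27*-30)=1062, (27*0 - 32*-7)=224, (32*10 - 21*0)=320, (21*24 - -4*10)=544, (-4*-5 - -17*24)=428; twice the area = |2908| = 2908; area = 1454; boundary points = 1 + 1 + 1 + 1 + 1 + 1 = 6; strictly interior points = area - boundary/2 + 1 = 1452; answer 1452
Part II: W1 = 1452; w = -5; 7*(-5)^4 - 4*(-5)^3 - 1*(-5)^2 - 2*(-5)^1 - 9 = (4375) + (500) + (-25) + (10) + (-9) = 4851; answer 4851

4851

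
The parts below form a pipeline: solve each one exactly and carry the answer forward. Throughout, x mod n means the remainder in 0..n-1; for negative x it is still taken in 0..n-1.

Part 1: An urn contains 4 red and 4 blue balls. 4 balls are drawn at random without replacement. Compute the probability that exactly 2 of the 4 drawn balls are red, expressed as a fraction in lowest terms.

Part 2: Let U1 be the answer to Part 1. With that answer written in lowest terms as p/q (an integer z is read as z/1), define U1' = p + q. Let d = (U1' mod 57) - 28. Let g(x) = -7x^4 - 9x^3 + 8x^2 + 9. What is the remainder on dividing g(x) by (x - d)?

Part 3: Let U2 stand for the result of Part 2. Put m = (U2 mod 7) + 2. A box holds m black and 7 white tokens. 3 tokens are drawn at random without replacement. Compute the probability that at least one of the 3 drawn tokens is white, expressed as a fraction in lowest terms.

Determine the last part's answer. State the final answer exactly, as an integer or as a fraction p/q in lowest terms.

161/165

Part 1: total draws C(8,4) = 70; favorable C(4,2)*C(4,2) = 36; P = 18/35; answer 18/35
Part 2: U1 = 18/35; threaded value p + q = 53; d = 25; remainder = value at the root: -7*(25)^4 - 9*(25)^3 + 8*(25)^2 + 9 = (-2734375) + (-140625) + (5000) + (9) = -2869991; answer -2869991
Part 3: U2 = -2869991; m = 4; total draws C(11,3) = 165; complement C(4,3) = 4; favorable 165 - 4 = 161; P = 161/165; answer 161/165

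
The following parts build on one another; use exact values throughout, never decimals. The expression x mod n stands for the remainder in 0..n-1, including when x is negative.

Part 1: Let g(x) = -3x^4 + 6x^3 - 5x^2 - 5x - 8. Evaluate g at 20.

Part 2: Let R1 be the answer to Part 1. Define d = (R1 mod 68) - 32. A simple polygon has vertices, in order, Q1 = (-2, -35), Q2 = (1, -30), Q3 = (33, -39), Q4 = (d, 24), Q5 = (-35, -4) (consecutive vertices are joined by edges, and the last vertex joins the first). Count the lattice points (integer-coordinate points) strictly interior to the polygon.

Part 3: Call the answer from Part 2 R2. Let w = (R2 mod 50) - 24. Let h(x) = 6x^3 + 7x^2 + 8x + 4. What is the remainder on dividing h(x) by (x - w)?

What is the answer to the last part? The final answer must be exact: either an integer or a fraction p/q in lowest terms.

-52643

Part 1: -3*(20)^4 + 6*(20)^3 - 5*(20)^2 - 5*(20)^1 - 8 = (-480000) + (48000) + (-2000) + (-100) + (-8) = -434108; answer -434108
Part 2: R1 = -434108; d = -28; cross terms: (-2*-30 - 1*-35)=95, (1*-39 - 33*-30)=951, (33*24 - -28*-39)=-300, (-28*-4 - -35*24)=952, (-35*-35 - -2*-4)=1217; twice the area = |2915| = 2915; area = 2915/2; boundary points = 1 + 1 + 1 + 7 + 1 = 11; strictly interior points = area - boundary/2 + 1 = 1453; answer 1453
Part 3: R2 = 1453; w = -21; remainder = value at the root: 6*(-21)^3 + 7*(-21)^2 + 8*(-21)^1 + 4 = (-55566) + (3087) + (-168) + (4) = -52643; answer -52643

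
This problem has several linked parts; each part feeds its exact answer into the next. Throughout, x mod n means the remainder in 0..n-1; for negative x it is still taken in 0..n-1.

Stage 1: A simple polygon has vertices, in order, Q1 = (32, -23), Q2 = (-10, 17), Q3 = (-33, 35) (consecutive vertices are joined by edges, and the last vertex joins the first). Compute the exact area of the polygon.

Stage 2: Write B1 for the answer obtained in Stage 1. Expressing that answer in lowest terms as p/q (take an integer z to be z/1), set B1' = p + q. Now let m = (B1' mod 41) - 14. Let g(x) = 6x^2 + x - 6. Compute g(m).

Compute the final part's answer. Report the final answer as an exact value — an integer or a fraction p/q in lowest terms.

995

Stage 1: cross terms: (32*17 - -10*-23)=314, (-10*35 - -33*17)=211, (-33*-23 - 32*35)=-361; twice the area = |164| = 164; area = 82; answer 82
Stage 2: B1 = 82; threaded value p + q = 83; m = -13; 6*(-13)^2 + 1*(-13)^1 - 6 = (1014) + (-13) + (-6) = 995; answer 995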